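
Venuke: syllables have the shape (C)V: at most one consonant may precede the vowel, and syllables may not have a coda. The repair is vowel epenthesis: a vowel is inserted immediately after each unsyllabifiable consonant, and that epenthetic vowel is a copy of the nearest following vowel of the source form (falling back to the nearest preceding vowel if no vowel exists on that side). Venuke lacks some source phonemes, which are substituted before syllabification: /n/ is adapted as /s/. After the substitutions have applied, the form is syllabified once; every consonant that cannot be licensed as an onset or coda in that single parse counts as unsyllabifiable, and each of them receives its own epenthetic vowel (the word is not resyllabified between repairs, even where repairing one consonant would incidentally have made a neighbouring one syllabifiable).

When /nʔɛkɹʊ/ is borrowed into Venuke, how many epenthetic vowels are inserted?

2

After substitution the input is /sʔɛkɹʊ/.
The unsyllabifiable consonants are /s/, /k/; each receives one epenthetic vowel.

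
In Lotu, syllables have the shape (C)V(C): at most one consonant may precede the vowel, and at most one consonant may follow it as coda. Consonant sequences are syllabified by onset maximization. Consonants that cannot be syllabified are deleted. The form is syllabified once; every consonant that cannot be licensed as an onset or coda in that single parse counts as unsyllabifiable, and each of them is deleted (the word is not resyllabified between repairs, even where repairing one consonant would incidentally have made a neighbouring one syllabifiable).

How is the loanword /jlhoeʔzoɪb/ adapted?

Under (C)V(C), the unsyllabifiable consonants are /j/, /l/ (at most one coda consonant is licensed; onsets are limited to one consonant).
Each unlicensed consonant is deleted: /j/, /l/.

hoeʔzoɪb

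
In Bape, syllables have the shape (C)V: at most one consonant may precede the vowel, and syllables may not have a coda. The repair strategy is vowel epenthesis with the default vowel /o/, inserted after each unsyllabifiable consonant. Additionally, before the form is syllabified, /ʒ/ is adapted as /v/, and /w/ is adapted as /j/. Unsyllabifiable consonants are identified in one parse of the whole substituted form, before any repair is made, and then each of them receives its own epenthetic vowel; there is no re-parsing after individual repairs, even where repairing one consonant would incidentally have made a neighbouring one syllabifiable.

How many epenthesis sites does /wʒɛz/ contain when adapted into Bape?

2

After substitution the input is /jvɛz/.
The unsyllabifiable consonants are /j/, /z/; each receives one epenthetic vowel.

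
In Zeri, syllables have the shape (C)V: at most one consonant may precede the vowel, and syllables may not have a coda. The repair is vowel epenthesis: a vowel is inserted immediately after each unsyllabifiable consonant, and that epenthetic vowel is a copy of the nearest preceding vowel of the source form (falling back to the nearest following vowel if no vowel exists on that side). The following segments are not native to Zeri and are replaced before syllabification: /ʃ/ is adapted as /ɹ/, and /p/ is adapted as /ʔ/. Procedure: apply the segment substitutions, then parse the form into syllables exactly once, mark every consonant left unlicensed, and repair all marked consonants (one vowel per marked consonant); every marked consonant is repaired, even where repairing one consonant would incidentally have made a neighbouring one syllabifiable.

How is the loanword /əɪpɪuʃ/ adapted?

əɪʔɪuɹu

Substitution: /p/ → /ʔ/, /ʃ/ → /ɹ/, giving /əɪʔɪuɹ/.
The consonants /ɹ/ cannot be parsed into a legal (C)V syllable (no codas are permitted; onsets are limited to one consonant).
Each unlicensed consonant becomes the onset of a new syllable: /ɹ/ → /ɹu/.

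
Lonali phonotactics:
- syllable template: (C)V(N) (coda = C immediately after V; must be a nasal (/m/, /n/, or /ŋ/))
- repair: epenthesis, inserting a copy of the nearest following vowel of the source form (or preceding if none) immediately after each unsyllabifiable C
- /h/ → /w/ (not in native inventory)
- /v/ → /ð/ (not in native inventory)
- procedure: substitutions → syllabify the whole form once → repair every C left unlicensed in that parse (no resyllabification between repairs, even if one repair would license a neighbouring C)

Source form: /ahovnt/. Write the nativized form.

Substitution: /h/ → /w/, /v/ → /ð/, giving /awoðnt/.
The consonants /ð/, /n/, /t/ cannot be parsed into a legal (C)V(N) syllable (only a nasal (/m/, /n/, or /ŋ/) is licensed in coda position; onsets are limited to one consonant).
Epenthesis after each stranded consonant: /ð/ → /ðo/, /n/ → /no/, /t/ → /to/.

awoðonoto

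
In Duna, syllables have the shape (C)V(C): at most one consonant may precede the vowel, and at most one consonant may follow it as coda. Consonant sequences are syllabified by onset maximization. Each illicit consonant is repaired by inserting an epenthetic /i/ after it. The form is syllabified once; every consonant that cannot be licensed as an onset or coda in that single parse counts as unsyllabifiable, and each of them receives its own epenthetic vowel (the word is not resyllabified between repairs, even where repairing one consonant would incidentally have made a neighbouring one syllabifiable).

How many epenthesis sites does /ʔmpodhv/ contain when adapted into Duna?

The unsyllabifiable consonants are /ʔ/, /m/, /h/, /v/; each receives one epenthetic vowel.

4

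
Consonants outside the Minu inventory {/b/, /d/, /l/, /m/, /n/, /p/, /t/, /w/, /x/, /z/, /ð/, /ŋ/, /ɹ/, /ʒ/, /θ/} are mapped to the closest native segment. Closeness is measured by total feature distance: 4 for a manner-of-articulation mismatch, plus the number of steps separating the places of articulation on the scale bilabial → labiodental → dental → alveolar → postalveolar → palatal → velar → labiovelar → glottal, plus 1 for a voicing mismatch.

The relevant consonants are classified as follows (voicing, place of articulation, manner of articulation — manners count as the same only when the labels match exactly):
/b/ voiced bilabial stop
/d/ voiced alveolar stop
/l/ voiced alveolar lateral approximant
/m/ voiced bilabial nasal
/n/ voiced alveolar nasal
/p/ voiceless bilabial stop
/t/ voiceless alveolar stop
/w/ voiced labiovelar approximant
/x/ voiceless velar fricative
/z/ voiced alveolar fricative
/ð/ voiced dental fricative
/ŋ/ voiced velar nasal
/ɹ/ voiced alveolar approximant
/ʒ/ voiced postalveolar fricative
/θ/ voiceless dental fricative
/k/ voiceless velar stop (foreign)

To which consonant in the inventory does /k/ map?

/t/ is closest: same manner (stop), place distance 3 (velar→alveolar), same voicing; total 3. Next closest is /d/ at distance 4.

t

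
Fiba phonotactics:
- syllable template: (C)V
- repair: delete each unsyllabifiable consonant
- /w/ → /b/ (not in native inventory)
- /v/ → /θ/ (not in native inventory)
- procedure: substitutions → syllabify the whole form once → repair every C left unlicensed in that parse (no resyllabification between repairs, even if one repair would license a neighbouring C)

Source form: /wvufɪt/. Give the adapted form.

θufɪ

Substitution: /w/ → /b/, /v/ → /θ/, giving /bθufɪt/.
Syllabifying with onset maximization leaves /b/, /t/ stranded (no codas are permitted; onsets are limited to one consonant).
Each unlicensed consonant is deleted: /b/, /t/.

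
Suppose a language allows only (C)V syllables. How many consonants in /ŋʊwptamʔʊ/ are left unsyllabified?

3

Syllabifying with onset maximization leaves /w/, /p/, /m/ stranded (no codas are permitted; onsets are limited to one consonant).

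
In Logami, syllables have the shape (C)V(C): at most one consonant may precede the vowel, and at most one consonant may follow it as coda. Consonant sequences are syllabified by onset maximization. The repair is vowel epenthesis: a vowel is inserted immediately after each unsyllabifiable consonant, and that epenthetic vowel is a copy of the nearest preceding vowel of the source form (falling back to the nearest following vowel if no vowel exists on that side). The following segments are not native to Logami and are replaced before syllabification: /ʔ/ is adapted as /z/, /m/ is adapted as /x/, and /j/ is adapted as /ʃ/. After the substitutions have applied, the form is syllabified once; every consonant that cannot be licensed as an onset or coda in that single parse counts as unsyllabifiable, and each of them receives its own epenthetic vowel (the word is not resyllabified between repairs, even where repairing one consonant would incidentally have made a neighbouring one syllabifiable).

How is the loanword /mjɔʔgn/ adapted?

xɔʃɔzgɔnɔ

Substitution: /m/ → /x/, /j/ → /ʃ/, /ʔ/ → /z/, giving /xʃɔzgn/.
The consonants /x/, /g/, /n/ cannot be parsed into a legal (C)V(C) syllable (at most one coda consonant is licensed; onsets are limited to one consonant).
Each unlicensed consonant becomes the onset of a new syllable: /x/ → /xɔ/, /g/ → /gɔ/, /n/ → /nɔ/.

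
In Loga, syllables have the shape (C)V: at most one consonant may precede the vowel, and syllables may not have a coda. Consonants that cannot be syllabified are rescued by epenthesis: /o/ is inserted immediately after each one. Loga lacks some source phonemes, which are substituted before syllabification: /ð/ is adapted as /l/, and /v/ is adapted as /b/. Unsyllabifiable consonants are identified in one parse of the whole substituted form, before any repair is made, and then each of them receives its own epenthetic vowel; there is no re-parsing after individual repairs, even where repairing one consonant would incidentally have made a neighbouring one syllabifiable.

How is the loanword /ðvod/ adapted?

Substitution: /ð/ → /l/, /v/ → /b/, giving /lbod/.
Syllabifying with onset maximization leaves /l/, /d/ stranded (no codas are permitted; onsets are limited to one consonant).
Each unlicensed consonant becomes the onset of a new syllable: /l/ → /lo/, /d/ → /do/.

lobodo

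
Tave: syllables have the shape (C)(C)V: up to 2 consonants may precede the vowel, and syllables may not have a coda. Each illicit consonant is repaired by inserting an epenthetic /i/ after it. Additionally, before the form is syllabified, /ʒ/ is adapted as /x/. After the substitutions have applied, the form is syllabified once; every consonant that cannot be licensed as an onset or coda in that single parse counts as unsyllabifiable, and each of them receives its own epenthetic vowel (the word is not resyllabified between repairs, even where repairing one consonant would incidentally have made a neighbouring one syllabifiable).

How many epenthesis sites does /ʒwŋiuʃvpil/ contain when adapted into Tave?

3

After substitution the input is /xwŋiuʃvpil/.
The unsyllabifiable consonants are /x/, /ʃ/, /l/; each receives one epenthetic vowel.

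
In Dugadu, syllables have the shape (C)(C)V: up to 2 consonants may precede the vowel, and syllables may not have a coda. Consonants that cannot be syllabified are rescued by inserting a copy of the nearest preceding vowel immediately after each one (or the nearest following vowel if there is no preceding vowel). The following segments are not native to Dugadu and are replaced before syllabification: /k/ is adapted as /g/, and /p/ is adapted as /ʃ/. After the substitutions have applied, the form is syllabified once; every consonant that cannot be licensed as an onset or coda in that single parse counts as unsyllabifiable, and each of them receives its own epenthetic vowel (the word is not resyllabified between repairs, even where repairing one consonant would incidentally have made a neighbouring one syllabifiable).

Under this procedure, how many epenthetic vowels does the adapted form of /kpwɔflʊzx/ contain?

After substitution the input is /gʃwɔflʊzx/.
The unsyllabifiable consonants are /g/, /z/, /x/; each receives one epenthetic vowel.

3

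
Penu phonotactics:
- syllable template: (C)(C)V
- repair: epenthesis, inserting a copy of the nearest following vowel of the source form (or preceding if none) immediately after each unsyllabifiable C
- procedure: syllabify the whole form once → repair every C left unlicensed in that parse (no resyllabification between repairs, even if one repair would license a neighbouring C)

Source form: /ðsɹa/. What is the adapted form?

The consonants /ð/ cannot be parsed into a legal (C)(C)V syllable (no codas are permitted; onsets may contain at most 2 consonants).
Inserting the epenthetic vowel yields /ð/ → /ða/.

ðasɹa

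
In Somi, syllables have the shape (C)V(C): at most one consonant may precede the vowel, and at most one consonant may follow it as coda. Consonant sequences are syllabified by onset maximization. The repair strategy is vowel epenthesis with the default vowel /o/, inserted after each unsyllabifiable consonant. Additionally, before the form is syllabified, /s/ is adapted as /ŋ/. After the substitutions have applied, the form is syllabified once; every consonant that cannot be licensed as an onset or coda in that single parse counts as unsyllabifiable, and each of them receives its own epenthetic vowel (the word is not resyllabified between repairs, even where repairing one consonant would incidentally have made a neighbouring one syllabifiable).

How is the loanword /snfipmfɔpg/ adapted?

Substitution: /s/ → /ŋ/, giving /ŋnfipmfɔpg/.
Syllabifying with onset maximization leaves /ŋ/, /n/, /m/, /g/ stranded (at most one coda consonant is licensed; onsets are limited to one consonant).
Inserting the epenthetic vowel yields /ŋ/ → /ŋo/, /n/ → /no/, /m/ → /mo/, /g/ → /go/.

ŋonofipmofɔpgo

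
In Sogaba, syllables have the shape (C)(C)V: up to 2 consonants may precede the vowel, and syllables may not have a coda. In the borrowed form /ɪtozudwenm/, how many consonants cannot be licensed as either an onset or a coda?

Under (C)(C)V, the unsyllabifiable consonants are /n/, /m/ (no codas are permitted; onsets may contain at most 2 consonants).

2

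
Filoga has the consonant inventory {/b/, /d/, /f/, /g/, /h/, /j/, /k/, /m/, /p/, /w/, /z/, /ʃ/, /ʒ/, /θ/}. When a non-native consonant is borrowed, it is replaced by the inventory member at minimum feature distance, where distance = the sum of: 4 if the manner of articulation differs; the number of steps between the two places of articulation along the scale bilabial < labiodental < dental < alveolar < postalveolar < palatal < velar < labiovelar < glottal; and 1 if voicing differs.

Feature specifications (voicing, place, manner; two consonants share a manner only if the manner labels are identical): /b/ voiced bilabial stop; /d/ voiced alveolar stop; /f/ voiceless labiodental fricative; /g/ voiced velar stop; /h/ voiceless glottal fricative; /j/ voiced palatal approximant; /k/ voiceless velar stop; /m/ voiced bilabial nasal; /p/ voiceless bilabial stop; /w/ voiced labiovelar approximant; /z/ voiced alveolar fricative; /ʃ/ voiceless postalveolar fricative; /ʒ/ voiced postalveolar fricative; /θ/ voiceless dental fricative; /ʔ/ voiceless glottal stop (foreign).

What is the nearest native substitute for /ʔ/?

k

/k/ is closest: same manner (stop), place distance 2 (glottal→velar), same voicing; total 2. Next closest is /g/ at distance 3.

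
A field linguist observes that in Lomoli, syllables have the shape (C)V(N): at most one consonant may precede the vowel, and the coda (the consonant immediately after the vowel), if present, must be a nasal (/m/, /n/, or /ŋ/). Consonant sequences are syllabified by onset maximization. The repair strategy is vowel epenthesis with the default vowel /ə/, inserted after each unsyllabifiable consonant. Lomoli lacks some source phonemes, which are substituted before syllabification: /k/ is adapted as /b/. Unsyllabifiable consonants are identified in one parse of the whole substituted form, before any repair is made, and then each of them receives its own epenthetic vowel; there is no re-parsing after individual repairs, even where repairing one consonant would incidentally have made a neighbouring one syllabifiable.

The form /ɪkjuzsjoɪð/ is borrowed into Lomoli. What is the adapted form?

ɪbəjuzəsəjoɪðə

Substitution: /k/ → /b/, giving /ɪbjuzsjoɪð/.
Syllabifying with onset maximization leaves /b/, /z/, /s/, /ð/ stranded (only a nasal (/m/, /n/, or /ŋ/) is licensed in coda position; onsets are limited to one consonant).
Each unlicensed consonant becomes the onset of a new syllable: /b/ → /bə/, /z/ → /zə/, /s/ → /sə/, /ð/ → /ðə/.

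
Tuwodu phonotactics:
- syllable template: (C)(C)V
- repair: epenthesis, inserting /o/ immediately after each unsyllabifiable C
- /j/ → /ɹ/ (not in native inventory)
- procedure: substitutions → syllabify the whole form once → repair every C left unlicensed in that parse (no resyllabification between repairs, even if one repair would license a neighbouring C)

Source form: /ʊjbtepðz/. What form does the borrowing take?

Substitution: /j/ → /ɹ/, giving /ʊɹbtepðz/.
The consonants /ɹ/, /p/, /ð/, /z/ cannot be parsed into a legal (C)(C)V syllable (no codas are permitted; onsets may contain at most 2 consonants).
Inserting the epenthetic vowel yields /ɹ/ → /ɹo/, /p/ → /po/, /ð/ → /ðo/, /z/ → /zo/.

ʊɹobtepoðozo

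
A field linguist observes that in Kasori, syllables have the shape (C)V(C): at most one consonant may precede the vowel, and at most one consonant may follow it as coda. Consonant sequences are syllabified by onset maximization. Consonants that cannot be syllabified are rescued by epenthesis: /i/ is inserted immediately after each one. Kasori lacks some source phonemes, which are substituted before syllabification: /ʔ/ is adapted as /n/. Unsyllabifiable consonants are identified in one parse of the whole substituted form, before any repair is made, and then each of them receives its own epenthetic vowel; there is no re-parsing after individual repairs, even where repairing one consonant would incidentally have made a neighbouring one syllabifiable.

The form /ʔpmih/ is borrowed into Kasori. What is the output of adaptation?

Substitution: /ʔ/ → /n/, giving /npmih/.
Under (C)V(C), the unsyllabifiable consonants are /n/, /p/ (at most one coda consonant is licensed; onsets are limited to one consonant).
Each unlicensed consonant becomes the onset of a new syllable: /n/ → /ni/, /p/ → /pi/.

nipimih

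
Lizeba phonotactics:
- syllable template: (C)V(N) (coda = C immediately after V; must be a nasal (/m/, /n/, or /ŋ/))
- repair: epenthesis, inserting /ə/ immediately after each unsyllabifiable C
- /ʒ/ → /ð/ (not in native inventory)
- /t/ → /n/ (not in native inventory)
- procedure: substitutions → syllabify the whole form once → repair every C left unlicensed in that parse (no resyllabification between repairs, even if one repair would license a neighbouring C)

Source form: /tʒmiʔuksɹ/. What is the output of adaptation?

nəðəmiʔukəsəɹə

Substitution: /t/ → /n/, /ʒ/ → /ð/, giving /nðmiʔuksɹ/.
Syllabifying with onset maximization leaves /n/, /ð/, /k/, /s/, /ɹ/ stranded (only a nasal (/m/, /n/, or /ŋ/) is licensed in coda position; onsets are limited to one consonant).
Inserting the epenthetic vowel yields /n/ → /nə/, /ð/ → /ðə/, /k/ → /kə/, /s/ → /sə/, /ɹ/ → /ɹə/.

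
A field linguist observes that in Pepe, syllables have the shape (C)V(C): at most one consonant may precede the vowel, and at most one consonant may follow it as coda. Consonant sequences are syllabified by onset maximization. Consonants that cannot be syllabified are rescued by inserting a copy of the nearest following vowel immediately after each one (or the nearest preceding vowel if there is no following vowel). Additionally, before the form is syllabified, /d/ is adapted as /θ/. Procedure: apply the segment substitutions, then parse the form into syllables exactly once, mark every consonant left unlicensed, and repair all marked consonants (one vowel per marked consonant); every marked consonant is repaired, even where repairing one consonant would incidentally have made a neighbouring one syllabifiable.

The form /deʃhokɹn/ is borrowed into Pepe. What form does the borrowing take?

Substitution: /d/ → /θ/, giving /θeʃhokɹn/.
Syllabifying with onset maximization leaves /ɹ/, /n/ stranded (at most one coda consonant is licensed; onsets are limited to one consonant).
Epenthesis after each stranded consonant: /ɹ/ → /ɹo/, /n/ → /no/.

θeʃhokɹono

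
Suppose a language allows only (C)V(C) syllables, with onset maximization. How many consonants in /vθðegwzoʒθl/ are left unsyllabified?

5

Syllabifying with onset maximization leaves /v/, /θ/, /w/, /θ/, /l/ stranded (at most one coda consonant is licensed; onsets are limited to one consonant).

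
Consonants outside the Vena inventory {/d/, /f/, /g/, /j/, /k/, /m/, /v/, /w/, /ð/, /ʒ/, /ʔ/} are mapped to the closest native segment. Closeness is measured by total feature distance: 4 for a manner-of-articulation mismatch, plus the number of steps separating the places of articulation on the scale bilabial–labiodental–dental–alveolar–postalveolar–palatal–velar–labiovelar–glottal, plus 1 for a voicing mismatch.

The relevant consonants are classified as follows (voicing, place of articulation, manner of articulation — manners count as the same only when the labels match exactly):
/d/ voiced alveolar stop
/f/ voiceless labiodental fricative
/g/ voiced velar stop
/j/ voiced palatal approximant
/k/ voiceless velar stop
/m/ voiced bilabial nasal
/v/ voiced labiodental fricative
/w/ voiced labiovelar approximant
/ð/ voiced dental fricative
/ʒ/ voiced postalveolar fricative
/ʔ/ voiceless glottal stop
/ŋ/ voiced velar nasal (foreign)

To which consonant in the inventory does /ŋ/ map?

g

/g/ is closest: manner differs (nasal→stop, +4), place distance 0 (velar→velar), same voicing; total 4. Next closest is /j/ at distance 5.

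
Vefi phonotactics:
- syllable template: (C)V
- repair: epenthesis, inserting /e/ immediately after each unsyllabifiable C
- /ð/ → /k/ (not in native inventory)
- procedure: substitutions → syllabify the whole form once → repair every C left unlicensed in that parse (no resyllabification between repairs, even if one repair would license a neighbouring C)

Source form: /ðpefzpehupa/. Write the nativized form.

Substitution: /ð/ → /k/, giving /kpefzpehupa/.
Syllabifying with onset maximization leaves /k/, /f/, /z/ stranded (no codas are permitted; onsets are limited to one consonant).
Each unlicensed consonant becomes the onset of a new syllable: /k/ → /ke/, /f/ → /fe/, /z/ → /ze/.

kepefezepehupa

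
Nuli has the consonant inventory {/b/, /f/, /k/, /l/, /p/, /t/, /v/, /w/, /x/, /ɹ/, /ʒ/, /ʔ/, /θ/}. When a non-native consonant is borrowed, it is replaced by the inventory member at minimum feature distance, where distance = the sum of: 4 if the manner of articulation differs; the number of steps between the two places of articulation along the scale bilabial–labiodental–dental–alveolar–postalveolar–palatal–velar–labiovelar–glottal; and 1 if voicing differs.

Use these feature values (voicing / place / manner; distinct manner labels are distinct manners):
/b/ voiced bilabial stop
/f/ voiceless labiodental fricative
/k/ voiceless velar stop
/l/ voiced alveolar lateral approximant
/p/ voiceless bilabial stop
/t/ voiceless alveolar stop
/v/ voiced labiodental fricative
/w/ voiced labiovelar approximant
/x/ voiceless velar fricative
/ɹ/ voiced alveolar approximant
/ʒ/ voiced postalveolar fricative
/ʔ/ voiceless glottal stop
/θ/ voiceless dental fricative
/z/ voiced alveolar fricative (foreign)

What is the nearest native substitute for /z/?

/ʒ/ is closest: same manner (fricative), place distance 1 (alveolar→postalveolar), same voicing; total 1. Next closest is /v/ at distance 2.

ʒ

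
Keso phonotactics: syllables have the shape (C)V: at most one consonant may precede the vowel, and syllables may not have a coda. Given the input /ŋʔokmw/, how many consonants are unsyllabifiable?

4

Under (C)V, the unsyllabifiable consonants are /ŋ/, /k/, /m/, /w/ (no codas are permitted; onsets are limited to one consonant).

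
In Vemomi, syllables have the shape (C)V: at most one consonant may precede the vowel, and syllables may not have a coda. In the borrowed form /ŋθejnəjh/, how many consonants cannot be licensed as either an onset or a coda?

4

Under (C)V, the unsyllabifiable consonants are /ŋ/, /j/, /j/, /h/ (no codas are permitted; onsets are limited to one consonant).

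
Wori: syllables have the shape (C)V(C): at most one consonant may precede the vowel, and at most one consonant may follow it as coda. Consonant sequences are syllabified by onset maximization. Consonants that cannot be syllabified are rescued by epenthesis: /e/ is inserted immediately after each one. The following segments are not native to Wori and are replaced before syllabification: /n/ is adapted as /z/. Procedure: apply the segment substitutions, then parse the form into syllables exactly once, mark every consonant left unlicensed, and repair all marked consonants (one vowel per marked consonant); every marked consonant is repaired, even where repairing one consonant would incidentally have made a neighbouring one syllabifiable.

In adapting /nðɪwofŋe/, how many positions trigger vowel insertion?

After substitution the input is /zðɪwofŋe/.
The unsyllabifiable consonants are /z/; each receives one epenthetic vowel.

1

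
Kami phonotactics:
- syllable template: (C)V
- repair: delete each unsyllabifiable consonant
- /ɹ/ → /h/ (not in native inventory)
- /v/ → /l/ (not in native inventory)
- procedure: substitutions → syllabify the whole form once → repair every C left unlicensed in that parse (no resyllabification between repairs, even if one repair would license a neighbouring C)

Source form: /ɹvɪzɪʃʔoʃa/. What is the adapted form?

Substitution: /ɹ/ → /h/, /v/ → /l/, giving /hlɪzɪʃʔoʃa/.
The consonants /h/, /ʃ/ cannot be parsed into a legal (C)V syllable (no codas are permitted; onsets are limited to one consonant).
Deletion applies to /h/, /ʃ/.

lɪzɪʔoʃa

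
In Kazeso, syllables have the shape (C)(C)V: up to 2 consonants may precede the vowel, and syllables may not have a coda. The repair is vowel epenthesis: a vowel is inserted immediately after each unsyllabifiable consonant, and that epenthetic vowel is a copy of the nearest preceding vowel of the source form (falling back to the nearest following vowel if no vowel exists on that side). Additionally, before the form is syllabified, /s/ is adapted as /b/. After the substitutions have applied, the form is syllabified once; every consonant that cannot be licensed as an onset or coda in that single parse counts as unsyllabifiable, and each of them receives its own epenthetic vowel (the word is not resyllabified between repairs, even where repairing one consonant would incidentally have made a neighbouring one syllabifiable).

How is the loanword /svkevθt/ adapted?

Substitution: /s/ → /b/, giving /bvkevθt/.
Syllabifying with onset maximization leaves /b/, /v/, /θ/, /t/ stranded (no codas are permitted; onsets may contain at most 2 consonants).
Epenthesis after each stranded consonant: /b/ → /be/, /v/ → /ve/, /θ/ → /θe/, /t/ → /te/.

bevkeveθete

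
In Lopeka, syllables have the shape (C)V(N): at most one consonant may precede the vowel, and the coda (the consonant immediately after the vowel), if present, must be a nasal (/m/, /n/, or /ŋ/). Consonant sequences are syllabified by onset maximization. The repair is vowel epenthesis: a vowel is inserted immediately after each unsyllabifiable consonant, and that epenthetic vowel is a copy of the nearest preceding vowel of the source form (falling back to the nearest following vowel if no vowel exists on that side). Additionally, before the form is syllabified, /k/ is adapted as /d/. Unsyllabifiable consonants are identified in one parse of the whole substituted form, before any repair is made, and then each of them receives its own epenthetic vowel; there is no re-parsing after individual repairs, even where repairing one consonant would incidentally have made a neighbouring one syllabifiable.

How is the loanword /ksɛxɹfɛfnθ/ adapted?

dɛsɛxɛɹɛfɛfɛnɛθɛ

Substitution: /k/ → /d/, giving /dsɛxɹfɛfnθ/.
Under (C)V(N), the unsyllabifiable consonants are /d/, /x/, /ɹ/, /f/, /n/, /θ/ (only a nasal (/m/, /n/, or /ŋ/) is licensed in coda position; onsets are limited to one consonant).
Epenthesis after each stranded consonant: /d/ → /dɛ/, /x/ → /xɛ/, /ɹ/ → /ɹɛ/, /f/ → /fɛ/, /n/ → /nɛ/, /θ/ → /θɛ/.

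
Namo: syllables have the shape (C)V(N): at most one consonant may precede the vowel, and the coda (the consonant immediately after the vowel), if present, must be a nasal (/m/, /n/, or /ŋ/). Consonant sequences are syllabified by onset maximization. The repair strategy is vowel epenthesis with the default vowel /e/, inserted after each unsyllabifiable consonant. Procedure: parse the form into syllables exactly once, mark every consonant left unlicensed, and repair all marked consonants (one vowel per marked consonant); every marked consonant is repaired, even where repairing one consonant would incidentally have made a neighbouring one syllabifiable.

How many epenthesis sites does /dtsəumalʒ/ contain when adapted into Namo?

4

The unsyllabifiable consonants are /d/, /t/, /l/, /ʒ/; each receives one epenthetic vowel.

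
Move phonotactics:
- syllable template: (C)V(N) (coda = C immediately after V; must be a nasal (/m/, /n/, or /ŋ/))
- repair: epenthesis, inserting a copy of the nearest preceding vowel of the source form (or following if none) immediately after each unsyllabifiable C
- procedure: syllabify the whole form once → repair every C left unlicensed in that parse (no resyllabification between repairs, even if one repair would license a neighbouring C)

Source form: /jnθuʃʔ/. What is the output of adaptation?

junuθuʃuʔu

Syllabifying with onset maximization leaves /j/, /n/, /ʃ/, /ʔ/ stranded (only a nasal (/m/, /n/, or /ŋ/) is licensed in coda position; onsets are limited to one consonant).
Each unlicensed consonant becomes the onset of a new syllable: /j/ → /ju/, /n/ → /nu/, /ʃ/ → /ʃu/, /ʔ/ → /ʔu/.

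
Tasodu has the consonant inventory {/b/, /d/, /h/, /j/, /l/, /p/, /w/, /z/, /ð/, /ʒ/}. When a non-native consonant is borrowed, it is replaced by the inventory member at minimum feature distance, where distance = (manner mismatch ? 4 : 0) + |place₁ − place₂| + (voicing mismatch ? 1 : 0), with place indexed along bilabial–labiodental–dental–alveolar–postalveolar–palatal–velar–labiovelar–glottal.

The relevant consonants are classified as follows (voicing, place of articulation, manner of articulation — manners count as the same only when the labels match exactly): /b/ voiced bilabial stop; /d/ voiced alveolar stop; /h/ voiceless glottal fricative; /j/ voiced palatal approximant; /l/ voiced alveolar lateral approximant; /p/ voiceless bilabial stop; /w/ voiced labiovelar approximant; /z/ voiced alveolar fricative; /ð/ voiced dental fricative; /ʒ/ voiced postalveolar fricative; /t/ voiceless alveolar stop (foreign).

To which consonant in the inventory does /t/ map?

/d/ is closest: same manner (stop), place distance 0 (alveolar→alveolar), voicing differs (+1); total 1. Next closest is /p/ at distance 3.

d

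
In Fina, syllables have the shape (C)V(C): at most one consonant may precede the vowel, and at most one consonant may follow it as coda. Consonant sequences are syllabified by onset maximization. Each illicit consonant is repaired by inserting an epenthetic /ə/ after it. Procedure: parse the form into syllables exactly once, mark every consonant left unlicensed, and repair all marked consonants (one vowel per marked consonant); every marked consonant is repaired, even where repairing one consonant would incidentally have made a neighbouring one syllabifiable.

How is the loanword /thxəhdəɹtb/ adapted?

The consonants /t/, /h/, /t/, /b/ cannot be parsed into a legal (C)V(C) syllable (at most one coda consonant is licensed; onsets are limited to one consonant).
Inserting the epenthetic vowel yields /t/ → /tə/, /h/ → /hə/, /t/ → /tə/, /b/ → /bə/.

təhəxəhdəɹtəbə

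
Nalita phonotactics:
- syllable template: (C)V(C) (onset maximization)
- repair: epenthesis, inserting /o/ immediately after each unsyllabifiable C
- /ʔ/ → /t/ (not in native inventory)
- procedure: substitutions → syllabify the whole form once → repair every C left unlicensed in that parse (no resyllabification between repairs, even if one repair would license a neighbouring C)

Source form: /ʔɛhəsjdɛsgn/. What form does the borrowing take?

tɛhəsjodɛsgono

Substitution: /ʔ/ → /t/, giving /tɛhəsjdɛsgn/.
Under (C)V(C), the unsyllabifiable consonants are /j/, /g/, /n/ (at most one coda consonant is licensed; onsets are limited to one consonant).
Epenthesis after each stranded consonant: /j/ → /jo/, /g/ → /go/, /n/ → /no/.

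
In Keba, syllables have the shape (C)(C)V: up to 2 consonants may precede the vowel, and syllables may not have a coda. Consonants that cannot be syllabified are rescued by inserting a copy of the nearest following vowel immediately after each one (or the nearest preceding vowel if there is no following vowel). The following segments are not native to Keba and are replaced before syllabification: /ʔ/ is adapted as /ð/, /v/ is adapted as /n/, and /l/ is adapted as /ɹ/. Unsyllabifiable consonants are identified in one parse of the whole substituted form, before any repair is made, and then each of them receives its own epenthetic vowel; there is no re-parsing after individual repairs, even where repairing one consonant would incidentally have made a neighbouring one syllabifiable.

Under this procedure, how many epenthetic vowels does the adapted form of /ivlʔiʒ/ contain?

After substitution the input is /inɹðiʒ/.
The unsyllabifiable consonants are /n/, /ʒ/; each receives one epenthetic vowel.

2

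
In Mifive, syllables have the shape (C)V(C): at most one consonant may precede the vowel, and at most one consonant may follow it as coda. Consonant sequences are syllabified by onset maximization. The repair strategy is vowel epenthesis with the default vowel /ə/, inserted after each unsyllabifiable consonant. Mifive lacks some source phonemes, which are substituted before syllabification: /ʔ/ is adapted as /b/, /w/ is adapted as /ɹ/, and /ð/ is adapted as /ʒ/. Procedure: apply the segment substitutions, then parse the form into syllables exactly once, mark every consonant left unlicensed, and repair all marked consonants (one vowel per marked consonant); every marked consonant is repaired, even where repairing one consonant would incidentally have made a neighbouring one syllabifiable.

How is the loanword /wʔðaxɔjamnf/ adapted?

ɹəbəʒaxɔjamnəfə

Substitution: /w/ → /ɹ/, /ʔ/ → /b/, /ð/ → /ʒ/, giving /ɹbʒaxɔjamnf/.
The consonants /ɹ/, /b/, /n/, /f/ cannot be parsed into a legal (C)V(C) syllable (at most one coda consonant is licensed; onsets are limited to one consonant).
Epenthesis after each stranded consonant: /ɹ/ → /ɹə/, /b/ → /bə/, /n/ → /nə/, /f/ → /fə/.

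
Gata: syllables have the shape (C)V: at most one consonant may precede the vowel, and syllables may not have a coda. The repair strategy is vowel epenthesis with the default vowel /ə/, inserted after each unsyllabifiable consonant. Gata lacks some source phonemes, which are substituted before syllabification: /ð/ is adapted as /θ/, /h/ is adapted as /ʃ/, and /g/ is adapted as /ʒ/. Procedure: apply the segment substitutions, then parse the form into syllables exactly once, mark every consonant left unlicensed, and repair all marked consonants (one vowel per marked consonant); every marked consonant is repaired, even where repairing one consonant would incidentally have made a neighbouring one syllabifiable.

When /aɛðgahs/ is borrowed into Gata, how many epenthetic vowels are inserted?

3

After substitution the input is /aɛθʒaʃs/.
The unsyllabifiable consonants are /θ/, /ʃ/, /s/; each receives one epenthetic vowel.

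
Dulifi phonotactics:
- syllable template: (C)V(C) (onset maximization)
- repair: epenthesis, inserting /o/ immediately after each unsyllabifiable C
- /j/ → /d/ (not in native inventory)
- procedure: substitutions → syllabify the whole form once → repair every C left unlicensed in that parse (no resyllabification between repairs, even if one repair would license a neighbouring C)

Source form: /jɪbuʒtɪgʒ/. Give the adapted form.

dɪbuʒtɪgʒo

Substitution: /j/ → /d/, giving /dɪbuʒtɪgʒ/.
Under (C)V(C), the unsyllabifiable consonants are /ʒ/ (at most one coda consonant is licensed; onsets are limited to one consonant).
Inserting the epenthetic vowel yields /ʒ/ → /ʒo/.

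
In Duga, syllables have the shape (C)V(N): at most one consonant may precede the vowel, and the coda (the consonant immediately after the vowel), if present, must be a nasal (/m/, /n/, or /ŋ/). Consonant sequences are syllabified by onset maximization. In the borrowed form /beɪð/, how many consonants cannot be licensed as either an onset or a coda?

Under (C)V(N), the unsyllabifiable consonants are /ð/ (only a nasal (/m/, /n/, or /ŋ/) is licensed in coda position; onsets are limited to one consonant).

1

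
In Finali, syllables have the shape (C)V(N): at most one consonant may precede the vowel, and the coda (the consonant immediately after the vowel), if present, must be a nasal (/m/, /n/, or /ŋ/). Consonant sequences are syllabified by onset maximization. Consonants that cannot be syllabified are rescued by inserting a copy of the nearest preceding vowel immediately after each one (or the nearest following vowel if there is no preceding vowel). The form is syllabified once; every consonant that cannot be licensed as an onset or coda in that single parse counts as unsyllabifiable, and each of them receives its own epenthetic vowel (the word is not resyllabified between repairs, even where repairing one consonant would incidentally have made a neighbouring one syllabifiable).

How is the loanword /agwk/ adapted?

agawaka

Syllabifying with onset maximization leaves /g/, /w/, /k/ stranded (only a nasal (/m/, /n/, or /ŋ/) is licensed in coda position; onsets are limited to one consonant).
Epenthesis after each stranded consonant: /g/ → /ga/, /w/ → /wa/, /k/ → /ka/.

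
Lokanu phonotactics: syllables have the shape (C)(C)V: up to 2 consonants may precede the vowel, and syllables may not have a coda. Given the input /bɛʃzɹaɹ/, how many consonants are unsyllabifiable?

Under (C)(C)V, the unsyllabifiable consonants are /ʃ/, /ɹ/ (no codas are permitted; onsets may contain at most 2 consonants).

2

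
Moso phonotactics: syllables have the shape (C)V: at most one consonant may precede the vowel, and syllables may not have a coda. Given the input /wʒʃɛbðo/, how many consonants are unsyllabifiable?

3

The consonants /w/, /ʒ/, /b/ cannot be parsed into a legal (C)V syllable (no codas are permitted; onsets are limited to one consonant).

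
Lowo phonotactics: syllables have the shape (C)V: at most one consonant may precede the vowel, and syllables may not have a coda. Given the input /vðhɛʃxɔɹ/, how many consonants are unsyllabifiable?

Syllabifying with onset maximization leaves /v/, /ð/, /ʃ/, /ɹ/ stranded (no codas are permitted; onsets are limited to one consonant).

4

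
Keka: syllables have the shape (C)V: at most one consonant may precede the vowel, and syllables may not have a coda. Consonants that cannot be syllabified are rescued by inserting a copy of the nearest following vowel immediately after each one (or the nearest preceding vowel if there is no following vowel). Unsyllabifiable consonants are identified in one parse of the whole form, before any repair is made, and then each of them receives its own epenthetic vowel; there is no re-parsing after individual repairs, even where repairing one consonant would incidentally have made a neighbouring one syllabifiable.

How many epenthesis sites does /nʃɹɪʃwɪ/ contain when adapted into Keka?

The unsyllabifiable consonants are /n/, /ʃ/, /ʃ/; each receives one epenthetic vowel.

3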